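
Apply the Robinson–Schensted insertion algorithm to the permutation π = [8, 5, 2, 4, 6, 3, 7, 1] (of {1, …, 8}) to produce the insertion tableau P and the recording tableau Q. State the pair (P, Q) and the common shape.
P = [1, 3, 6, 7] / [2] / [4] / [5] / [8];  Q = [1, 4, 5, 7] / [2] / [3] / [6] / [8];  common shape = (4, 1, 1, 1, 1)

Row-insert the values π_1, π_2, … into P one at a time, bumping the leftmost entry strictly greater than the inserted value down to the next row. The recording tableau Q records, in position (i, j), the step at which that cell was added to P.
  Insert 8 (step 1): P = [8];  Q = [1]
  Insert 5 (step 2): P = [5] / [8];  Q = [1] / [2]
  Insert 2 (step 3): P = [2] / [5] / [8];  Q = [1] / [2] / [3]
  Insert 4 (step 4): P = [2, 4] / [5] / [8];  Q = [1, 4] / [2] / [3]
  Insert 6 (step 5): P = [2, 4, 6] / [5] / [8];  Q = [1, 4, 5] / [2] / [3]
  Insert 3 (step 6): P = [2, 3, 6] / [4] / [5] / [8];  Q = [1, 4, 5] / [2] / [3] / [6]
  Insert 7 (step 7): P = [2, 3, 6, 7] / [4] / [5] / [8];  Q = [1, 4, 5, 7] / [2] / [3] / [6]
  Insert 1 (step 8): P = [1, 3, 6, 7] / [2] / [4] / [5] / [8];  Q = [1, 4, 5, 7] / [2] / [3] / [6] / [8]
Final shape: (4, 1, 1, 1, 1).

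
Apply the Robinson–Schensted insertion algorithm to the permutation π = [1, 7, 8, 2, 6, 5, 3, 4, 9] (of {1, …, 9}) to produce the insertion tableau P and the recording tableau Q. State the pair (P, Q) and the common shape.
P = [1, 2, 3, 4, 9] / [5, 8] / [6] / [7];  Q = [1, 2, 3, 8, 9] / [4, 5] / [6] / [7];  common shape = (5, 2, 1, 1)

Row-insert the values π_1, π_2, … into P one at a time, bumping the leftmost entry strictly greater than the inserted value down to the next row. The recording tableau Q records, in position (i, j), the step at which that cell was added to P.
  Insert 1 (step 1): P = [1];  Q = [1]
  Insert 7 (step 2): P = [1, 7];  Q = [1, 2]
  Insert 8 (step 3): P = [1, 7, 8];  Q = [1, 2, 3]
  Insert 2 (step 4): P = [1, 2, 8] / [7];  Q = [1, 2, 3] / [4]
  Insert 6 (step 5): P = [1, 2, 6] / [7, 8];  Q = [1, 2, 3] / [4, 5]
  Insert 5 (step 6): P = [1, 2, 5] / [6, 8] / [7];  Q = [1, 2, 3] / [4, 5] / [6]
  Insert 3 (step 7): P = [1, 2, 3] / [5, 8] / [6] / [7];  Q = [1, 2, 3] / [4, 5] / [6] / [7]
  Insert 4 (step 8): P = [1, 2, 3, 4] / [5, 8] / [6] / [7];  Q = [1, 2, 3, 8] / [4, 5] / [6] / [7]
  Insert 9 (step 9): P = [1, 2, 3, 4, 9] / [5, 8] / [6] / [7];  Q = [1, 2, 3, 8, 9] / [4, 5] / [6] / [7]
Final shape: (5, 2, 1, 1).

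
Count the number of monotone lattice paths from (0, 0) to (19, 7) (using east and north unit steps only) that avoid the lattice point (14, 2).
Number of paths = 627560

Total paths from (0, 0) to (19, 7): C(26, 19) = 657800. Paths through (14, 2): (paths (0, 0) → (14, 2)) × (paths (14, 2) → (19, 7)) = C(16, 14) · C(10, 5) = 120 · 252 = 30240. Avoidance count = 657800 − 30240 = 627560.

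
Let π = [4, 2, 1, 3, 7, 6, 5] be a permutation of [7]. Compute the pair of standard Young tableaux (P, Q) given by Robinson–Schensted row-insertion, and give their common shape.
P = [1, 3, 5] / [2, 6] / [4, 7];  Q = [1, 4, 5] / [2, 6] / [3, 7];  common shape = (3, 2, 2)

Row-insert the values π_1, π_2, … into P one at a time, bumping the leftmost entry strictly greater than the inserted value down to the next row. The recording tableau Q records, in position (i, j), the step at which that cell was added to P.
  Insert 4 (step 1): P = [4];  Q = [1]
  Insert 2 (step 2): P = [2] / [4];  Q = [1] / [2]
  Insert 1 (step 3): P = [1] / [2] / [4];  Q = [1] / [2] / [3]
  Insert 3 (step 4): P = [1, 3] / [2] / [4];  Q = [1, 4] / [2] / [3]
  Insert 7 (step 5): P = [1, 3, 7] / [2] / [4];  Q = [1, 4, 5] / [2] / [3]
  Insert 6 (step 6): P = [1, 3, 6] / [2, 7] / [4];  Q = [1, 4, 5] / [2, 6] / [3]
  Insert 5 (step 7): P = [1, 3, 5] / [2, 6] / [4, 7];  Q = [1, 4, 5] / [2, 6] / [3, 7]
Final shape: (3, 2, 2).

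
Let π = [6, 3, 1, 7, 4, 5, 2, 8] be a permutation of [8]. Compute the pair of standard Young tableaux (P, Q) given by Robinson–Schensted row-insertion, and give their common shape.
P = [1, 2, 5, 8] / [3, 4] / [6, 7];  Q = [1, 4, 6, 8] / [2, 5] / [3, 7];  common shape = (4, 2, 2)

Row-insert the values π_1, π_2, … into P one at a time, bumping the leftmost entry strictly greater than the inserted value down to the next row. The recording tableau Q records, in position (i, j), the step at which that cell was added to P.
  Insert 6 (step 1): P = [6];  Q = [1]
  Insert 3 (step 2): P = [3] / [6];  Q = [1] / [2]
  Insert 1 (step 3): P = [1] / [3] / [6];  Q = [1] / [2] / [3]
  Insert 7 (step 4): P = [1, 7] / [3] / [6];  Q = [1, 4] / [2] / [3]
  Insert 4 (step 5): P = [1, 4] / [3, 7] / [6];  Q = [1, 4] / [2, 5] / [3]
  Insert 5 (step 6): P = [1, 4, 5] / [3, 7] / [6];  Q = [1, 4, 6] / [2, 5] / [3]
  Insert 2 (step 7): P = [1, 2, 5] / [3, 4] / [6, 7];  Q = [1, 4, 6] / [2, 5] / [3, 7]
  Insert 8 (step 8): P = [1, 2, 5, 8] / [3, 4] / [6, 7];  Q = [1, 4, 6, 8] / [2, 5] / [3, 7]
Final shape: (4, 2, 2).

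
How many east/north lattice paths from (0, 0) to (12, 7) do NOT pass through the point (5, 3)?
Number of paths = 31908

Total paths from (0, 0) to (12, 7): C(19, 12) = 50388. Paths through (5, 3): (paths (0, 0) → (5, 3)) × (paths (5, 3) → (12, 7)) = C(8, 5) · C(11, 7) = 56 · 330 = 18480. Avoidance count = 50388 − 18480 = 31908.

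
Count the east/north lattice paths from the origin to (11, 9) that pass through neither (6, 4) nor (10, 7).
Number of paths = 78746

Inclusion–exclusion. Total paths: C(20, 11) = 167960. Through P₁: C(10, 6)·C(10, 5) = 52920. Through P₂: C(17, 10)·C(3, 1) = 58344. Since P₁ is strictly southwest of P₂, a monotone path through both must visit P₁ then P₂; paths through both = C(10, 6)·C(7, 4)·C(3, 1) = 22050. Avoid both = 167960 − 52920 − 58344 + 22050 = 78746.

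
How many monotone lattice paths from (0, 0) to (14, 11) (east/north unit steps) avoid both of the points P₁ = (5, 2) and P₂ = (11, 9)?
Number of paths = 2117140

Inclusion–exclusion. Total paths: C(25, 14) = 4457400. Through P₁: C(7, 5)·C(18, 9) = 1021020. Through P₂: C(20, 11)·C(5, 3) = 1679600. Since P₁ is strictly southwest of P₂, a monotone path through both must visit P₁ then P₂; paths through both = C(7, 5)·C(13, 6)·C(5, 3) = 360360. Avoid both = 4457400 − 1021020 − 1679600 + 360360 = 2117140.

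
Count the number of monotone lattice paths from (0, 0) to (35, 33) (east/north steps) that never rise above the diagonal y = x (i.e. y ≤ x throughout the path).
Number of paths = 2303341452757570498

By the reflection principle (André's argument), the number of monotone paths to (35, 33) with n ≤ m that never go above y = x is C(68, 35) − C(68, 36) = 27640097433090845976 − 25336755980333275478 = 2303341452757570498.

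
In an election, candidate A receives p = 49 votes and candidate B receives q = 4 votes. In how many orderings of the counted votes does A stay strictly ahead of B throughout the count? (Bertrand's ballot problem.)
Strict-lead orderings = 248625

Total orderings of the 53 votes with 49 for A: C(53, 49) = 292825. By the Bertrand ballot formula (Cycle Lemma / reflection principle), the number of orderings in which A is strictly ahead of B throughout is (p − q)/(p + q) · C(p + q, p) = (49 − 4)/(49 + 4) · 292825 = 248625.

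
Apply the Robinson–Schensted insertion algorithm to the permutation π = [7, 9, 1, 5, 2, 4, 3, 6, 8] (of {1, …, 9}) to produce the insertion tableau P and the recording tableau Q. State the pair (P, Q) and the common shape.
P = [1, 2, 3, 6, 8] / [4, 9] / [5] / [7];  Q = [1, 2, 6, 8, 9] / [3, 4] / [5] / [7];  common shape = (5, 2, 1, 1)

Row-insert the values π_1, π_2, … into P one at a time, bumping the leftmost entry strictly greater than the inserted value down to the next row. The recording tableau Q records, in position (i, j), the step at which that cell was added to P.
  Insert 7 (step 1): P = [7];  Q = [1]
  Insert 9 (step 2): P = [7, 9];  Q = [1, 2]
  Insert 1 (step 3): P = [1, 9] / [7];  Q = [1, 2] / [3]
  Insert 5 (step 4): P = [1, 5] / [7, 9];  Q = [1, 2] / [3, 4]
  Insert 2 (step 5): P = [1, 2] / [5, 9] / [7];  Q = [1, 2] / [3, 4] / [5]
  Insert 4 (step 6): P = [1, 2, 4] / [5, 9] / [7];  Q = [1, 2, 6] / [3, 4] / [5]
  Insert 3 (step 7): P = [1, 2, 3] / [4, 9] / [5] / [7];  Q = [1, 2, 6] / [3, 4] / [5] / [7]
  Insert 6 (step 8): P = [1, 2, 3, 6] / [4, 9] / [5] / [7];  Q = [1, 2, 6, 8] / [3, 4] / [5] / [7]
  Insert 8 (step 9): P = [1, 2, 3, 6, 8] / [4, 9] / [5] / [7];  Q = [1, 2, 6, 8, 9] / [3, 4] / [5] / [7]
Final shape: (5, 2, 1, 1).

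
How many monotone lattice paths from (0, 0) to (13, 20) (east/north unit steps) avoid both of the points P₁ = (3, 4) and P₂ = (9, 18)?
Number of paths = 337302340

Inclusion–exclusion. Total paths: C(33, 13) = 573166440. Through P₁: C(7, 3)·C(26, 10) = 185910725. Through P₂: C(27, 9)·C(6, 4) = 70302375. Since P₁ is strictly southwest of P₂, a monotone path through both must visit P₁ then P₂; paths through both = C(7, 3)·C(20, 6)·C(6, 4) = 20349000. Avoid both = 573166440 − 185910725 − 70302375 + 20349000 = 337302340.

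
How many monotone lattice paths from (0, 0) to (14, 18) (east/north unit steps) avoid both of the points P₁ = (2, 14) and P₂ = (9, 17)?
Number of paths = 452556300

Inclusion–exclusion. Total paths: C(32, 14) = 471435600. Through P₁: C(16, 2)·C(16, 12) = 218400. Through P₂: C(26, 9)·C(6, 5) = 18747300. Since P₁ is strictly southwest of P₂, a monotone path through both must visit P₁ then P₂; paths through both = C(16, 2)·C(10, 7)·C(6, 5) = 86400. Avoid both = 471435600 − 218400 − 18747300 + 86400 = 452556300.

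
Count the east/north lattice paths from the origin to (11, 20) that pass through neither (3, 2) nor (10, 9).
Number of paths = 68352869

Inclusion–exclusion. Total paths: C(31, 11) = 84672315. Through P₁: C(5, 3)·C(26, 8) = 15622750. Through P₂: C(19, 10)·C(12, 1) = 1108536. Since P₁ is strictly southwest of P₂, a monotone path through both must visit P₁ then P₂; paths through both = C(5, 3)·C(14, 7)·C(12, 1) = 411840. Avoid both = 84672315 − 15622750 − 1108536 + 411840 = 68352869.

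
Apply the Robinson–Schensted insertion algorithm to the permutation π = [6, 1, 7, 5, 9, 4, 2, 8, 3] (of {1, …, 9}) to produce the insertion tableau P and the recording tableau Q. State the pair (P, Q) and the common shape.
P = [1, 2, 3] / [4, 7, 8] / [5, 9] / [6];  Q = [1, 3, 5] / [2, 4, 8] / [6, 9] / [7];  common shape = (3, 3, 2, 1)

Row-insert the values π_1, π_2, … into P one at a time, bumping the leftmost entry strictly greater than the inserted value down to the next row. The recording tableau Q records, in position (i, j), the step at which that cell was added to P.
  Insert 6 (step 1): P = [6];  Q = [1]
  Insert 1 (step 2): P = [1] / [6];  Q = [1] / [2]
  Insert 7 (step 3): P = [1, 7] / [6];  Q = [1, 3] / [2]
  Insert 5 (step 4): P = [1, 5] / [6, 7];  Q = [1, 3] / [2, 4]
  Insert 9 (step 5): P = [1, 5, 9] / [6, 7];  Q = [1, 3, 5] / [2, 4]
  Insert 4 (step 6): P = [1, 4, 9] / [5, 7] / [6];  Q = [1, 3, 5] / [2, 4] / [6]
  Insert 2 (step 7): P = [1, 2, 9] / [4, 7] / [5] / [6];  Q = [1, 3, 5] / [2, 4] / [6] / [7]
  Insert 8 (step 8): P = [1, 2, 8] / [4, 7, 9] / [5] / [6];  Q = [1, 3, 5] / [2, 4, 8] / [6] / [7]
  Insert 3 (step 9): P = [1, 2, 3] / [4, 7, 8] / [5, 9] / [6];  Q = [1, 3, 5] / [2, 4, 8] / [6, 9] / [7]
Final shape: (3, 3, 2, 1).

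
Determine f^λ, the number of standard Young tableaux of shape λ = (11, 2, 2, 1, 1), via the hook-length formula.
# SYT of shape (11, 2, 2, 1, 1) = 68068

Hook-length formula: f^λ = n! / Π hook(c), product over all cells c of the Young diagram. For λ = (11, 2, 2, 1, 1), n = 17 boxes. Hook lengths by row (left-to-right, top-to-bottom): [15, 12, 9, 8, 7, 6, 5, 4, 3, 2, 1]; [5, 2]; [4, 1]; [2]; [1]. Product of hooks = 5225472000. So f^λ = 17! / 5225472000 = 355687428096000 / 5225472000 = 68068.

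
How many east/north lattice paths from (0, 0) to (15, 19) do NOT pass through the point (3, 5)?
Number of paths = 1315136320

Total paths from (0, 0) to (15, 19): C(34, 15) = 1855967520. Paths through (3, 5): (paths (0, 0) → (3, 5)) × (paths (3, 5) → (15, 19)) = C(8, 3) · C(26, 12) = 56 · 9657700 = 540831200. Avoidance count = 1855967520 − 540831200 = 1315136320.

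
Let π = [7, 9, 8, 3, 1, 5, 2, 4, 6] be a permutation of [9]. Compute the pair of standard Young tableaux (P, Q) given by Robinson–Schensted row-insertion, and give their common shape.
P = [1, 2, 4, 6] / [3, 5] / [7, 8] / [9];  Q = [1, 2, 8, 9] / [3, 6] / [4, 7] / [5];  common shape = (4, 2, 2, 1)

Row-insert the values π_1, π_2, … into P one at a time, bumping the leftmost entry strictly greater than the inserted value down to the next row. The recording tableau Q records, in position (i, j), the step at which that cell was added to P.
  Insert 7 (step 1): P = [7];  Q = [1]
  Insert 9 (step 2): P = [7, 9];  Q = [1, 2]
  Insert 8 (step 3): P = [7, 8] / [9];  Q = [1, 2] / [3]
  Insert 3 (step 4): P = [3, 8] / [7] / [9];  Q = [1, 2] / [3] / [4]
  Insert 1 (step 5): P = [1, 8] / [3] / [7] / [9];  Q = [1, 2] / [3] / [4] / [5]
  Insert 5 (step 6): P = [1, 5] / [3, 8] / [7] / [9];  Q = [1, 2] / [3, 6] / [4] / [5]
  Insert 2 (step 7): P = [1, 2] / [3, 5] / [7, 8] / [9];  Q = [1, 2] / [3, 6] / [4, 7] / [5]
  Insert 4 (step 8): P = [1, 2, 4] / [3, 5] / [7, 8] / [9];  Q = [1, 2, 8] / [3, 6] / [4, 7] / [5]
  Insert 6 (step 9): P = [1, 2, 4, 6] / [3, 5] / [7, 8] / [9];  Q = [1, 2, 8, 9] / [3, 6] / [4, 7] / [5]
Final shape: (4, 2, 2, 1).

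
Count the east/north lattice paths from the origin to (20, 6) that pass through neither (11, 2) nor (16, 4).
Number of paths = 126355

Inclusion–exclusion. Total paths: C(26, 20) = 230230. Through P₁: C(13, 11)·C(13, 9) = 55770. Through P₂: C(20, 16)·C(6, 4) = 72675. Since P₁ is strictly southwest of P₂, a monotone path through both must visit P₁ then P₂; paths through both = C(13, 11)·C(7, 5)·C(6, 4) = 24570. Avoid both = 230230 − 55770 − 72675 + 24570 = 126355.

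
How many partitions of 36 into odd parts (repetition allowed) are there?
p_odd(36) = 668

Enumerate partitions using only odd parts via the recurrence o(n, m) = o(n, m−2) + o(n−m, m) over odd m, starting from the largest odd part ≤ n. This gives p_odd(36) = 668. (Euler's theorem: equals the count of distinct-part partitions.)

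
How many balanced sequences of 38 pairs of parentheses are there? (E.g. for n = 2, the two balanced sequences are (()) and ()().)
C_38 = 176733862787006701400

These balanced parentheses are counted by the Catalan number C_n = (1/(n + 1)) · C(2n, n). For n = 38: C_38 = (1/39) · C(76, 38) = 6892620648693261354600/39 = 176733862787006701400.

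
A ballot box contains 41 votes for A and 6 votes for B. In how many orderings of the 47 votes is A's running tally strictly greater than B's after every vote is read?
Strict-lead orderings = 7996065

Total orderings of the 47 votes with 41 for A: C(47, 41) = 10737573. By the Bertrand ballot formula (Cycle Lemma / reflection principle), the number of orderings in which A is strictly ahead of B throughout is (p − q)/(p + q) · C(p + q, p) = (41 − 6)/(41 + 6) · 10737573 = 7996065.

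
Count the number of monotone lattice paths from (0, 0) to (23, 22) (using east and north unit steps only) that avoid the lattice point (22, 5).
Number of paths = 4116713910660

Total paths from (0, 0) to (23, 22): C(45, 23) = 4116715363800. Paths through (22, 5): (paths (0, 0) → (22, 5)) × (paths (22, 5) → (23, 22)) = C(27, 22) · C(18, 1) = 80730 · 18 = 1453140. Avoidance count = 4116715363800 − 1453140 = 4116713910660.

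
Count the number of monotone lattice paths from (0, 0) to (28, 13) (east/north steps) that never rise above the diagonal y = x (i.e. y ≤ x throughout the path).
Number of paths = 9721421440

By the reflection principle (André's argument), the number of monotone paths to (28, 13) with n ≤ m that never go above y = x is C(41, 28) − C(41, 29) = 17620076360 − 7898654920 = 9721421440.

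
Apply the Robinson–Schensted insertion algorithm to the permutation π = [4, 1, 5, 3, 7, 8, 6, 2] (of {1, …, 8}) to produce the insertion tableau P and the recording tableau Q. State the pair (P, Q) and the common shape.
P = [1, 2, 6, 8] / [3, 5, 7] / [4];  Q = [1, 3, 5, 6] / [2, 4, 7] / [8];  common shape = (4, 3, 1)

Row-insert the values π_1, π_2, … into P one at a time, bumping the leftmost entry strictly greater than the inserted value down to the next row. The recording tableau Q records, in position (i, j), the step at which that cell was added to P.
  Insert 4 (step 1): P = [4];  Q = [1]
  Insert 1 (step 2): P = [1] / [4];  Q = [1] / [2]
  Insert 5 (step 3): P = [1, 5] / [4];  Q = [1, 3] / [2]
  Insert 3 (step 4): P = [1, 3] / [4, 5];  Q = [1, 3] / [2, 4]
  Insert 7 (step 5): P = [1, 3, 7] / [4, 5];  Q = [1, 3, 5] / [2, 4]
  Insert 8 (step 6): P = [1, 3, 7, 8] / [4, 5];  Q = [1, 3, 5, 6] / [2, 4]
  Insert 6 (step 7): P = [1, 3, 6, 8] / [4, 5, 7];  Q = [1, 3, 5, 6] / [2, 4, 7]
  Insert 2 (step 8): P = [1, 2, 6, 8] / [3, 5, 7] / [4];  Q = [1, 3, 5, 6] / [2, 4, 7] / [8]
Final shape: (4, 3, 1).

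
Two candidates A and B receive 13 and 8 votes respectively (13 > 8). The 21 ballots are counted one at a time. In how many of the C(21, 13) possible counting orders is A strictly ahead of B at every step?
Strict-lead orderings = 48450

Total orderings of the 21 votes with 13 for A: C(21, 13) = 203490. By the Bertrand ballot formula (Cycle Lemma / reflection principle), the number of orderings in which A is strictly ahead of B throughout is (p − q)/(p + q) · C(p + q, p) = (13 − 8)/(13 + 8) · 203490 = 48450.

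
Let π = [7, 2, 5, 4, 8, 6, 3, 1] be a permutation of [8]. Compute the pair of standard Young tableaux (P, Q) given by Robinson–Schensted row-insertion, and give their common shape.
P = [1, 3, 6] / [2, 8] / [4] / [5] / [7];  Q = [1, 3, 5] / [2, 6] / [4] / [7] / [8];  common shape = (3, 2, 1, 1, 1)

Row-insert the values π_1, π_2, … into P one at a time, bumping the leftmost entry strictly greater than the inserted value down to the next row. The recording tableau Q records, in position (i, j), the step at which that cell was added to P.
  Insert 7 (step 1): P = [7];  Q = [1]
  Insert 2 (step 2): P = [2] / [7];  Q = [1] / [2]
  Insert 5 (step 3): P = [2, 5] / [7];  Q = [1, 3] / [2]
  Insert 4 (step 4): P = [2, 4] / [5] / [7];  Q = [1, 3] / [2] / [4]
  Insert 8 (step 5): P = [2, 4, 8] / [5] / [7];  Q = [1, 3, 5] / [2] / [4]
  Insert 6 (step 6): P = [2, 4, 6] / [5, 8] / [7];  Q = [1, 3, 5] / [2, 6] / [4]
  Insert 3 (step 7): P = [2, 3, 6] / [4, 8] / [5] / [7];  Q = [1, 3, 5] / [2, 6] / [4] / [7]
  Insert 1 (step 8): P = [1, 3, 6] / [2, 8] / [4] / [5] / [7];  Q = [1, 3, 5] / [2, 6] / [4] / [7] / [8]
Final shape: (3, 2, 1, 1, 1).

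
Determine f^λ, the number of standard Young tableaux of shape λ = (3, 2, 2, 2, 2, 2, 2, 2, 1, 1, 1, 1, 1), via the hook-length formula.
# SYT of shape (3, 2, 2, 2, 2, 2, 2, 2, 1, 1, 1, 1, 1) = 1591744

Hook-length formula: f^λ = n! / Π hook(c), product over all cells c of the Young diagram. For λ = (3, 2, 2, 2, 2, 2, 2, 2, 1, 1, 1, 1, 1), n = 22 boxes. Hook lengths by row (left-to-right, top-to-bottom): [15, 9, 1]; [13, 7]; [12, 6]; [11, 5]; [10, 4]; [9, 3]; [8, 2]; [7, 1]; [5]; [4]; [3]; [2]; [1]. Product of hooks = 706144158720000. So f^λ = 22! / 706144158720000 = 1124000727777607680000 / 706144158720000 = 1591744.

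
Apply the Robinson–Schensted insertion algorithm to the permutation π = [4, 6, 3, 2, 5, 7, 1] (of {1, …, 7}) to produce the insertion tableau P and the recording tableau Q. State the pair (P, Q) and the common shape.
P = [1, 5, 7] / [2, 6] / [3] / [4];  Q = [1, 2, 6] / [3, 5] / [4] / [7];  common shape = (3, 2, 1, 1)

Row-insert the values π_1, π_2, … into P one at a time, bumping the leftmost entry strictly greater than the inserted value down to the next row. The recording tableau Q records, in position (i, j), the step at which that cell was added to P.
  Insert 4 (step 1): P = [4];  Q = [1]
  Insert 6 (step 2): P = [4, 6];  Q = [1, 2]
  Insert 3 (step 3): P = [3, 6] / [4];  Q = [1, 2] / [3]
  Insert 2 (step 4): P = [2, 6] / [3] / [4];  Q = [1, 2] / [3] / [4]
  Insert 5 (step 5): P = [2, 5] / [3, 6] / [4];  Q = [1, 2] / [3, 5] / [4]
  Insert 7 (step 6): P = [2, 5, 7] / [3, 6] / [4];  Q = [1, 2, 6] / [3, 5] / [4]
  Insert 1 (step 7): P = [1, 5, 7] / [2, 6] / [3] / [4];  Q = [1, 2, 6] / [3, 5] / [4] / [7]
Final shape: (3, 2, 1, 1).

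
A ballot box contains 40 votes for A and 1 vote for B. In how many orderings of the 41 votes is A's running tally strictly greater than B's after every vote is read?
Strict-lead orderings = 39

Total orderings of the 41 votes with 40 for A: C(41, 40) = 41. By the Bertrand ballot formula (Cycle Lemma / reflection principle), the number of orderings in which A is strictly ahead of B throughout is (p − q)/(p + q) · C(p + q, p) = (40 − 1)/(40 + 1) · 41 = 39.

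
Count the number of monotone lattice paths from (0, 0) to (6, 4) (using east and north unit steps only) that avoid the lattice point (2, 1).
Number of paths = 105

Total paths from (0, 0) to (6, 4): C(10, 6) = 210. Paths through (2, 1): (paths (0, 0) → (2, 1)) × (paths (2, 1) → (6, 4)) = C(3, 2) · C(7, 4) = 3 · 35 = 105. Avoidance count = 210 − 105 = 105.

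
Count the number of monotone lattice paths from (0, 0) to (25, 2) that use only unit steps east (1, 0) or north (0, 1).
Number of paths = 351

A monotone lattice path from (0, 0) to (25, 2) consists of 25 east steps and 2 north steps in some order, so it is determined by which 25 of the 27 steps are east. The count is C(27, 25) = 351.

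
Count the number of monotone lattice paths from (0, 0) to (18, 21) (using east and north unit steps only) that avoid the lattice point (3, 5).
Number of paths = 45528893070

Total paths from (0, 0) to (18, 21): C(39, 18) = 62359143990. Paths through (3, 5): (paths (0, 0) → (3, 5)) × (paths (3, 5) → (18, 21)) = C(8, 3) · C(31, 15) = 56 · 300540195 = 16830250920. Avoidance count = 62359143990 − 16830250920 = 45528893070.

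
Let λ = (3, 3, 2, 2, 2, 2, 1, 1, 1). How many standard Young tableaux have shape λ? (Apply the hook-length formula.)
# SYT of shape (3, 3, 2, 2, 2, 2, 1, 1, 1) = 159120

Hook-length formula: f^λ = n! / Π hook(c), product over all cells c of the Young diagram. For λ = (3, 3, 2, 2, 2, 2, 1, 1, 1), n = 17 boxes. Hook lengths by row (left-to-right, top-to-bottom): [11, 7, 2]; [10, 6, 1]; [8, 4]; [7, 3]; [6, 2]; [5, 1]; [3]; [2]; [1]. Product of hooks = 2235340800. So f^λ = 17! / 2235340800 = 355687428096000 / 2235340800 = 159120.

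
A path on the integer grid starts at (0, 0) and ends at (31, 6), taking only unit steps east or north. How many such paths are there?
Number of paths = 2324784

A monotone lattice path from (0, 0) to (31, 6) consists of 31 east steps and 6 north steps in some order, so it is determined by which 31 of the 37 steps are east. The count is C(37, 31) = 2324784.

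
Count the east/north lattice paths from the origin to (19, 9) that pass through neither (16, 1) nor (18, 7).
Number of paths = 5463423

Inclusion–exclusion. Total paths: C(28, 19) = 6906900. Through P₁: C(17, 16)·C(11, 3) = 2805. Through P₂: C(25, 18)·C(3, 1) = 1442100. Since P₁ is strictly southwest of P₂, a monotone path through both must visit P₁ then P₂; paths through both = C(17, 16)·C(8, 2)·C(3, 1) = 1428. Avoid both = 6906900 − 2805 − 1442100 + 1428 = 5463423.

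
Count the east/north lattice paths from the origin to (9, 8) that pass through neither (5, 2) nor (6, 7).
Number of paths = 13540

Inclusion–exclusion. Total paths: C(17, 9) = 24310. Through P₁: C(7, 5)·C(10, 4) = 4410. Through P₂: C(13, 6)·C(4, 3) = 6864. Since P₁ is strictly southwest of P₂, a monotone path through both must visit P₁ then P₂; paths through both = C(7, 5)·C(6, 1)·C(4, 3) = 504. Avoid both = 24310 − 4410 − 6864 + 504 = 13540.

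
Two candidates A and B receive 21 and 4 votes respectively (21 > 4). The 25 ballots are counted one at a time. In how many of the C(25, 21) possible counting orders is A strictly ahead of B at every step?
Strict-lead orderings = 8602

Total orderings of the 25 votes with 21 for A: C(25, 21) = 12650. By the Bertrand ballot formula (Cycle Lemma / reflection principle), the number of orderings in which A is strictly ahead of B throughout is (p − q)/(p + q) · C(p + q, p) = (21 − 4)/(21 + 4) · 12650 = 8602.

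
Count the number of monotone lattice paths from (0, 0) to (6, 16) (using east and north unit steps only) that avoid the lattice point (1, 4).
Number of paths = 43673

Total paths from (0, 0) to (6, 16): C(22, 6) = 74613. Paths through (1, 4): (paths (0, 0) → (1, 4)) × (paths (1, 4) → (6, 16)) = C(5, 1) · C(17, 5) = 5 · 6188 = 30940. Avoidance count = 74613 − 30940 = 43673.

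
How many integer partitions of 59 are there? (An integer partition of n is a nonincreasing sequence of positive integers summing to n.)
p(59) = 831820

Compute p(n) via the recurrence p(n, m) = p(n, m−1) + p(n−m, m), where p(n, m) counts partitions of n with all parts ≤ m and p(n) = p(n, n). The base cases are p(0, m) = 1 and p(n, 0) = 0 for n > 0. Filling the table yields p(59) = 831820. (Euler's pentagonal recurrence is an alternative.)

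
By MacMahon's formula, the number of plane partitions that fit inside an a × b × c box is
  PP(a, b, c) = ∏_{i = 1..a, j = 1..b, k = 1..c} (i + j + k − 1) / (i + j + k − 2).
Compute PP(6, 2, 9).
PP(6, 2, 9) = 5725720

Evaluate the triple product over i = 1..6, j = 1..2, k = 1..9. The factors are (2/1) · (3/2) · (4/3) · (5/4) · (6/5) · (7/6) · (8/7) · (9/8) · … (108 factors total). The numerators and denominators telescope so the product is an integer; carrying out the multiplication exactly gives PP(6, 2, 9) = 5725720.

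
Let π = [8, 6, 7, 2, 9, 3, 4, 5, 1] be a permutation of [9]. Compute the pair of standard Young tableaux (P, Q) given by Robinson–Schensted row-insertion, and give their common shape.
P = [1, 3, 4, 5] / [2, 7, 9] / [6] / [8];  Q = [1, 3, 5, 8] / [2, 6, 7] / [4] / [9];  common shape = (4, 3, 1, 1)

Row-insert the values π_1, π_2, … into P one at a time, bumping the leftmost entry strictly greater than the inserted value down to the next row. The recording tableau Q records, in position (i, j), the step at which that cell was added to P.
  Insert 8 (step 1): P = [8];  Q = [1]
  Insert 6 (step 2): P = [6] / [8];  Q = [1] / [2]
  Insert 7 (step 3): P = [6, 7] / [8];  Q = [1, 3] / [2]
  Insert 2 (step 4): P = [2, 7] / [6] / [8];  Q = [1, 3] / [2] / [4]
  Insert 9 (step 5): P = [2, 7, 9] / [6] / [8];  Q = [1, 3, 5] / [2] / [4]
  Insert 3 (step 6): P = [2, 3, 9] / [6, 7] / [8];  Q = [1, 3, 5] / [2, 6] / [4]
  Insert 4 (step 7): P = [2, 3, 4] / [6, 7, 9] / [8];  Q = [1, 3, 5] / [2, 6, 7] / [4]
  Insert 5 (step 8): P = [2, 3, 4, 5] / [6, 7, 9] / [8];  Q = [1, 3, 5, 8] / [2, 6, 7] / [4]
  Insert 1 (step 9): P = [1, 3, 4, 5] / [2, 7, 9] / [6] / [8];  Q = [1, 3, 5, 8] / [2, 6, 7] / [4] / [9]
Final shape: (4, 3, 1, 1).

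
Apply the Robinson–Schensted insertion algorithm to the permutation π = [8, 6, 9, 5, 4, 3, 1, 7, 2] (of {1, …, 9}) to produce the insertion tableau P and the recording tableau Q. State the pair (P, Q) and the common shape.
P = [1, 2] / [3, 7] / [4, 9] / [5] / [6] / [8];  Q = [1, 3] / [2, 8] / [4, 9] / [5] / [6] / [7];  common shape = (2, 2, 2, 1, 1, 1)

Row-insert the values π_1, π_2, … into P one at a time, bumping the leftmost entry strictly greater than the inserted value down to the next row. The recording tableau Q records, in position (i, j), the step at which that cell was added to P.
  Insert 8 (step 1): P = [8];  Q = [1]
  Insert 6 (step 2): P = [6] / [8];  Q = [1] / [2]
  Insert 9 (step 3): P = [6, 9] / [8];  Q = [1, 3] / [2]
  Insert 5 (step 4): P = [5, 9] / [6] / [8];  Q = [1, 3] / [2] / [4]
  Insert 4 (step 5): P = [4, 9] / [5] / [6] / [8];  Q = [1, 3] / [2] / [4] / [5]
  Insert 3 (step 6): P = [3, 9] / [4] / [5] / [6] / [8];  Q = [1, 3] / [2] / [4] / [5] / [6]
  Insert 1 (step 7): P = [1, 9] / [3] / [4] / [5] / [6] / [8];  Q = [1, 3] / [2] / [4] / [5] / [6] / [7]
  Insert 7 (step 8): P = [1, 7] / [3, 9] / [4] / [5] / [6] / [8];  Q = [1, 3] / [2, 8] / [4] / [5] / [6] / [7]
  Insert 2 (step 9): P = [1, 2] / [3, 7] / [4, 9] / [5] / [6] / [8];  Q = [1, 3] / [2, 8] / [4, 9] / [5] / [6] / [7]
Final shape: (2, 2, 2, 1, 1, 1).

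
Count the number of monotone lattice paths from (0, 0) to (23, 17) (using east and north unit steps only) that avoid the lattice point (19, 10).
Number of paths = 82122475500

Total paths from (0, 0) to (23, 17): C(40, 23) = 88732378800. Paths through (19, 10): (paths (0, 0) → (19, 10)) × (paths (19, 10) → (23, 17)) = C(29, 19) · C(11, 4) = 20030010 · 330 = 6609903300. Avoidance count = 88732378800 − 6609903300 = 82122475500.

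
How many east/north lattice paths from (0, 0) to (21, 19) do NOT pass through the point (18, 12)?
Number of paths = 120903221400

Total paths from (0, 0) to (21, 19): C(40, 21) = 131282408400. Paths through (18, 12): (paths (0, 0) → (18, 12)) × (paths (18, 12) → (21, 19)) = C(30, 18) · C(10, 3) = 86493225 · 120 = 10379187000. Avoidance count = 131282408400 − 10379187000 = 120903221400.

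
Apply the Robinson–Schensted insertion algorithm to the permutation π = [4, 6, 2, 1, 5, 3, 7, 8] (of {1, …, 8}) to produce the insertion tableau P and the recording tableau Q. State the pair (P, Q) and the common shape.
P = [1, 3, 7, 8] / [2, 5] / [4, 6];  Q = [1, 2, 7, 8] / [3, 5] / [4, 6];  common shape = (4, 2, 2)

Row-insert the values π_1, π_2, … into P one at a time, bumping the leftmost entry strictly greater than the inserted value down to the next row. The recording tableau Q records, in position (i, j), the step at which that cell was added to P.
  Insert 4 (step 1): P = [4];  Q = [1]
  Insert 6 (step 2): P = [4, 6];  Q = [1, 2]
  Insert 2 (step 3): P = [2, 6] / [4];  Q = [1, 2] / [3]
  Insert 1 (step 4): P = [1, 6] / [2] / [4];  Q = [1, 2] / [3] / [4]
  Insert 5 (step 5): P = [1, 5] / [2, 6] / [4];  Q = [1, 2] / [3, 5] / [4]
  Insert 3 (step 6): P = [1, 3] / [2, 5] / [4, 6];  Q = [1, 2] / [3, 5] / [4, 6]
  Insert 7 (step 7): P = [1, 3, 7] / [2, 5] / [4, 6];  Q = [1, 2, 7] / [3, 5] / [4, 6]
  Insert 8 (step 8): P = [1, 3, 7, 8] / [2, 5] / [4, 6];  Q = [1, 2, 7, 8] / [3, 5] / [4, 6]
Final shape: (4, 2, 2).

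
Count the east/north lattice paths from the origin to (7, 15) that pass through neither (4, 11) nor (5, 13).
Number of paths = 95931

Inclusion–exclusion. Total paths: C(22, 7) = 170544. Through P₁: C(15, 4)·C(7, 3) = 47775. Through P₂: C(18, 5)·C(4, 2) = 51408. Since P₁ is strictly southwest of P₂, a monotone path through both must visit P₁ then P₂; paths through both = C(15, 4)·C(3, 1)·C(4, 2) = 24570. Avoid both = 170544 − 47775 − 51408 + 24570 = 95931.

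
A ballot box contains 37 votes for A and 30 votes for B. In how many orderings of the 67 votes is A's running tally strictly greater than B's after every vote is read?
Strict-lead orderings = 1043699033810088656

Total orderings of the 67 votes with 37 for A: C(67, 37) = 9989690752182277136. By the Bertrand ballot formula (Cycle Lemma / reflection principle), the number of orderings in which A is strictly ahead of B throughout is (p − q)/(p + q) · C(p + q, p) = (37 − 30)/(37 + 30) · 9989690752182277136 = 1043699033810088656.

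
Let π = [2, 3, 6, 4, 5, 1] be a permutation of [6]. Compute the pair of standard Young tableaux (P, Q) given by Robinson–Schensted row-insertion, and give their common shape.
P = [1, 3, 4, 5] / [2] / [6];  Q = [1, 2, 3, 5] / [4] / [6];  common shape = (4, 1, 1)

Row-insert the values π_1, π_2, … into P one at a time, bumping the leftmost entry strictly greater than the inserted value down to the next row. The recording tableau Q records, in position (i, j), the step at which that cell was added to P.
  Insert 2 (step 1): P = [2];  Q = [1]
  Insert 3 (step 2): P = [2, 3];  Q = [1, 2]
  Insert 6 (step 3): P = [2, 3, 6];  Q = [1, 2, 3]
  Insert 4 (step 4): P = [2, 3, 4] / [6];  Q = [1, 2, 3] / [4]
  Insert 5 (step 5): P = [2, 3, 4, 5] / [6];  Q = [1, 2, 3, 5] / [4]
  Insert 1 (step 6): P = [1, 3, 4, 5] / [2] / [6];  Q = [1, 2, 3, 5] / [4] / [6]
Final shape: (4, 1, 1).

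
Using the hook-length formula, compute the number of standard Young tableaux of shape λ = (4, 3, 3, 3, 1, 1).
# SYT of shape (4, 3, 3, 3, 1, 1) = 80080

Hook-length formula: f^λ = n! / Π hook(c), product over all cells c of the Young diagram. For λ = (4, 3, 3, 3, 1, 1), n = 15 boxes. Hook lengths by row (left-to-right, top-to-bottom): [9, 6, 5, 1]; [7, 4, 3]; [6, 3, 2]; [5, 2, 1]; [2]; [1]. Product of hooks = 16329600. So f^λ = 15! / 16329600 = 1307674368000 / 16329600 = 80080.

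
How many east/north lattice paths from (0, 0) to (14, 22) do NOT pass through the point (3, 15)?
Number of paths = 3770328816

Total paths from (0, 0) to (14, 22): C(36, 14) = 3796297200. Paths through (3, 15): (paths (0, 0) → (3, 15)) × (paths (3, 15) → (14, 22)) = C(18, 3) · C(18, 11) = 816 · 31824 = 25968384. Avoidance count = 3796297200 − 25968384 = 3770328816.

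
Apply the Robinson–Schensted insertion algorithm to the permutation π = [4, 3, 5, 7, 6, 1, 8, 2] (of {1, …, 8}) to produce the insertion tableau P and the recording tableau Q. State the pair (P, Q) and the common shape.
P = [1, 2, 6, 8] / [3, 5] / [4, 7];  Q = [1, 3, 4, 7] / [2, 5] / [6, 8];  common shape = (4, 2, 2)

Row-insert the values π_1, π_2, … into P one at a time, bumping the leftmost entry strictly greater than the inserted value down to the next row. The recording tableau Q records, in position (i, j), the step at which that cell was added to P.
  Insert 4 (step 1): P = [4];  Q = [1]
  Insert 3 (step 2): P = [3] / [4];  Q = [1] / [2]
  Insert 5 (step 3): P = [3, 5] / [4];  Q = [1, 3] / [2]
  Insert 7 (step 4): P = [3, 5, 7] / [4];  Q = [1, 3, 4] / [2]
  Insert 6 (step 5): P = [3, 5, 6] / [4, 7];  Q = [1, 3, 4] / [2, 5]
  Insert 1 (step 6): P = [1, 5, 6] / [3, 7] / [4];  Q = [1, 3, 4] / [2, 5] / [6]
  Insert 8 (step 7): P = [1, 5, 6, 8] / [3, 7] / [4];  Q = [1, 3, 4, 7] / [2, 5] / [6]
  Insert 2 (step 8): P = [1, 2, 6, 8] / [3, 5] / [4, 7];  Q = [1, 3, 4, 7] / [2, 5] / [6, 8]
Final shape: (4, 2, 2).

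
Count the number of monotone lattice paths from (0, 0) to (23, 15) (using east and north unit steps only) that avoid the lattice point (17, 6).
Number of paths = 14966046825

Total paths from (0, 0) to (23, 15): C(38, 23) = 15471286560. Paths through (17, 6): (paths (0, 0) → (17, 6)) × (paths (17, 6) → (23, 15)) = C(23, 17) · C(15, 6) = 100947 · 5005 = 505239735. Avoidance count = 15471286560 − 505239735 = 14966046825.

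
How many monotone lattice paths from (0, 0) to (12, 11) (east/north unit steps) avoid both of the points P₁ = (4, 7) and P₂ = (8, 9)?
Number of paths = 898328

Inclusion–exclusion. Total paths: C(23, 12) = 1352078. Through P₁: C(11, 4)·C(12, 8) = 163350. Through P₂: C(17, 8)·C(6, 4) = 364650. Since P₁ is strictly southwest of P₂, a monotone path through both must visit P₁ then P₂; paths through both = C(11, 4)·C(6, 4)·C(6, 4) = 74250. Avoid both = 1352078 − 163350 − 364650 + 74250 = 898328.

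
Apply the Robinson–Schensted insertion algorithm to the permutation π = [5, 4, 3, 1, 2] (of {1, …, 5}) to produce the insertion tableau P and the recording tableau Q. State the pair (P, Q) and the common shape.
P = [1, 2] / [3] / [4] / [5];  Q = [1, 5] / [2] / [3] / [4];  common shape = (2, 1, 1, 1)

Row-insert the values π_1, π_2, … into P one at a time, bumping the leftmost entry strictly greater than the inserted value down to the next row. The recording tableau Q records, in position (i, j), the step at which that cell was added to P.
  Insert 5 (step 1): P = [5];  Q = [1]
  Insert 4 (step 2): P = [4] / [5];  Q = [1] / [2]
  Insert 3 (step 3): P = [3] / [4] / [5];  Q = [1] / [2] / [3]
  Insert 1 (step 4): P = [1] / [3] / [4] / [5];  Q = [1] / [2] / [3] / [4]
  Insert 2 (step 5): P = [1, 2] / [3] / [4] / [5];  Q = [1, 5] / [2] / [3] / [4]
Final shape: (2, 1, 1, 1).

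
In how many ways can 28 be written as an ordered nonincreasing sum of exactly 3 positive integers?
p(28, 3 parts) = 65

Partitions of n into exactly k parts are in bijection with partitions of n − k into at most k parts (subtract 1 from each part). So p(28, exactly 3) = p(25, parts ≤ 3). Computing via the recurrence p(m, j) = p(m, j−1) + p(m−j, j) gives 65.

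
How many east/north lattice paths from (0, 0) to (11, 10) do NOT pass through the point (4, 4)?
Number of paths = 232596

Total paths from (0, 0) to (11, 10): C(21, 11) = 352716. Paths through (4, 4): (paths (0, 0) → (4, 4)) × (paths (4, 4) → (11, 10)) = C(8, 4) · C(13, 7) = 70 · 1716 = 120120. Avoidance count = 352716 − 120120 = 232596.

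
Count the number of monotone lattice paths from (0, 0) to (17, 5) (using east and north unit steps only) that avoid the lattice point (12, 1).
Number of paths = 24696

Total paths from (0, 0) to (17, 5): C(22, 17) = 26334. Paths through (12, 1): (paths (0, 0) → (12, 1)) × (paths (12, 1) → (17, 5)) = C(13, 12) · C(9, 5) = 13 · 126 = 1638. Avoidance count = 26334 − 1638 = 24696.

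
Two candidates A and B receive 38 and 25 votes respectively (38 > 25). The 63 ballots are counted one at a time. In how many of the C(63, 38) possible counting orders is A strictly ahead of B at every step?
Strict-lead orderings = 50428212886159017

Total orderings of the 63 votes with 38 for A: C(63, 38) = 244382877832924467. By the Bertrand ballot formula (Cycle Lemma / reflection principle), the number of orderings in which A is strictly ahead of B throughout is (p − q)/(p + q) · C(p + q, p) = (38 − 25)/(38 + 25) · 244382877832924467 = 50428212886159017.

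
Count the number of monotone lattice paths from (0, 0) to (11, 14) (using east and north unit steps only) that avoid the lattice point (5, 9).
Number of paths = 3532476

Total paths from (0, 0) to (11, 14): C(25, 11) = 4457400. Paths through (5, 9): (paths (0, 0) → (5, 9)) × (paths (5, 9) → (11, 14)) = C(14, 5) · C(11, 6) = 2002 · 462 = 924924. Avoidance count = 4457400 − 924924 = 3532476.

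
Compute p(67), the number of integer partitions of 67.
p(67) = 2679689

Compute p(n) via the recurrence p(n, m) = p(n, m−1) + p(n−m, m), where p(n, m) counts partitions of n with all parts ≤ m and p(n) = p(n, n). The base cases are p(0, m) = 1 and p(n, 0) = 0 for n > 0. Filling the table yields p(67) = 2679689. (Euler's pentagonal recurrence is an alternative.)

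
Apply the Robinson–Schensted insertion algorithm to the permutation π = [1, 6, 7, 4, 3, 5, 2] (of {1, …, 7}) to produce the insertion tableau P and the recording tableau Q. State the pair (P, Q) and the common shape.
P = [1, 2, 5] / [3, 7] / [4] / [6];  Q = [1, 2, 3] / [4, 6] / [5] / [7];  common shape = (3, 2, 1, 1)

Row-insert the values π_1, π_2, … into P one at a time, bumping the leftmost entry strictly greater than the inserted value down to the next row. The recording tableau Q records, in position (i, j), the step at which that cell was added to P.
  Insert 1 (step 1): P = [1];  Q = [1]
  Insert 6 (step 2): P = [1, 6];  Q = [1, 2]
  Insert 7 (step 3): P = [1, 6, 7];  Q = [1, 2, 3]
  Insert 4 (step 4): P = [1, 4, 7] / [6];  Q = [1, 2, 3] / [4]
  Insert 3 (step 5): P = [1, 3, 7] / [4] / [6];  Q = [1, 2, 3] / [4] / [5]
  Insert 5 (step 6): P = [1, 3, 5] / [4, 7] / [6];  Q = [1, 2, 3] / [4, 6] / [5]
  Insert 2 (step 7): P = [1, 2, 5] / [3, 7] / [4] / [6];  Q = [1, 2, 3] / [4, 6] / [5] / [7]
Final shape: (3, 2, 1, 1).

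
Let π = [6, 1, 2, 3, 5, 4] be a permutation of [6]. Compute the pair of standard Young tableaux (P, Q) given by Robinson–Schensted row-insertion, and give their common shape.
P = [1, 2, 3, 4] / [5] / [6];  Q = [1, 3, 4, 5] / [2] / [6];  common shape = (4, 1, 1)

Row-insert the values π_1, π_2, … into P one at a time, bumping the leftmost entry strictly greater than the inserted value down to the next row. The recording tableau Q records, in position (i, j), the step at which that cell was added to P.
  Insert 6 (step 1): P = [6];  Q = [1]
  Insert 1 (step 2): P = [1] / [6];  Q = [1] / [2]
  Insert 2 (step 3): P = [1, 2] / [6];  Q = [1, 3] / [2]
  Insert 3 (step 4): P = [1, 2, 3] / [6];  Q = [1, 3, 4] / [2]
  Insert 5 (step 5): P = [1, 2, 3, 5] / [6];  Q = [1, 3, 4, 5] / [2]
  Insert 4 (step 6): P = [1, 2, 3, 4] / [5] / [6];  Q = [1, 3, 4, 5] / [2] / [6]
Final shape: (4, 1, 1).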